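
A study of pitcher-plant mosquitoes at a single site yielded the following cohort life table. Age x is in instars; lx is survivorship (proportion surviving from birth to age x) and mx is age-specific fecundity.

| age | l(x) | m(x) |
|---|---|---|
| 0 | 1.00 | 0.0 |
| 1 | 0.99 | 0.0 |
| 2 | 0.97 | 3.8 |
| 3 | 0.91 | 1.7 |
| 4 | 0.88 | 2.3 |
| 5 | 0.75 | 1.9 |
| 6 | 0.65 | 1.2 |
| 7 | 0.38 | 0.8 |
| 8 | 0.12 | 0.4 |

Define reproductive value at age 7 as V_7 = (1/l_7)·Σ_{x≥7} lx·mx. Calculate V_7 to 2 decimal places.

0.93

lx·mx for x ≥ 7: 0.304, 0.048 → sum = 0.352
V_7 = 0.352 / l_7 = 0.352 / 0.38 = 0.926316… → 0.93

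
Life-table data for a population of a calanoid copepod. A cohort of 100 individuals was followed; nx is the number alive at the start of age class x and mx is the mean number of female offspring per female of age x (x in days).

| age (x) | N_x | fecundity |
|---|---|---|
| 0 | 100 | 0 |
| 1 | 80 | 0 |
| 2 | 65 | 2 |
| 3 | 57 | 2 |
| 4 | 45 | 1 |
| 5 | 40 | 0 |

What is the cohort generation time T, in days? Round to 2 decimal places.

2.71

lx = nx/n0 = nx/100: 1, 0.8, 0.65, 0.57, 0.45, 0.4
lx·mx: 0, 0, 1.3, 1.14, 0.45, 0 → R0 = 2.89
x·lx·mx: 0, 0, 2.6, 3.42, 1.8, 0 → Σ = 7.82
T = 7.82 / 2.89 = 2.705882… → 2.71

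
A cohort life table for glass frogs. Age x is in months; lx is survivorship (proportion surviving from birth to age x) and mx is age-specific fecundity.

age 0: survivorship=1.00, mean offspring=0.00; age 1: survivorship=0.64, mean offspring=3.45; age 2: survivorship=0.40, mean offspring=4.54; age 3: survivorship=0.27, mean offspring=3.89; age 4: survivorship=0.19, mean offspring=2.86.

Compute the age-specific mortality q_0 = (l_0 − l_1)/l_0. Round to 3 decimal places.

0.360

q_0 = (l_0 − l_1) / l_0 = (1 − 0.64) / 1
     = 0.36 / 1 = 0.36 → 0.360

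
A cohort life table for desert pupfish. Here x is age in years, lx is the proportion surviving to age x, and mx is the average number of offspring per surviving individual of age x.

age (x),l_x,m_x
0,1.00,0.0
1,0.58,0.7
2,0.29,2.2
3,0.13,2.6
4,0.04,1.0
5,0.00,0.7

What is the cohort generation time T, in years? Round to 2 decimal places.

2.01

lx·mx: 0, 0.406, 0.638, 0.338, 0.04, 0 → R0 = 1.422
x·lx·mx: 0, 0.406, 1.276, 1.014, 0.16, 0 → Σ = 2.856
T = 2.856 / 1.422 = 2.008439… → 2.01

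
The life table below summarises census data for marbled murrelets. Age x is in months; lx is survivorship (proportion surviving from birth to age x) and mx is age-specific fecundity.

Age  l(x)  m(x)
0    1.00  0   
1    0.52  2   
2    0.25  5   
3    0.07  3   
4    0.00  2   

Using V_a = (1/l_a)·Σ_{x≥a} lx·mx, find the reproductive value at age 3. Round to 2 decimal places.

3.00

lx·mx for x ≥ 3: 0.21, 0 → sum = 0.21
V_3 = 0.21 / l_3 = 0.21 / 0.07 = 3 → 3.00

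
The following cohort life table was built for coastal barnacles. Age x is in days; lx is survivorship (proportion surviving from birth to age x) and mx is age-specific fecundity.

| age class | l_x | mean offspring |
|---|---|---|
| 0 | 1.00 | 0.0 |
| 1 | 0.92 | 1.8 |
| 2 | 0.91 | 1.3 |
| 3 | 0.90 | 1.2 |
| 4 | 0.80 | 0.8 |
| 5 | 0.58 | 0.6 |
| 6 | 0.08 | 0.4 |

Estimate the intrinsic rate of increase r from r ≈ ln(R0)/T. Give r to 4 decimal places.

0.6711

R0 = Σ lx·mx = 0 + 1.656 + 1.183 + 1.08 + 0.64 + 0.348 + 0.032 = 4.939
Σ x·lx·mx = 11.754; T = 11.754/4.939 = 2.37983…
r ≈ ln(R0)/T = ln(4.939)/2.37983… = 0.671124… → 0.6711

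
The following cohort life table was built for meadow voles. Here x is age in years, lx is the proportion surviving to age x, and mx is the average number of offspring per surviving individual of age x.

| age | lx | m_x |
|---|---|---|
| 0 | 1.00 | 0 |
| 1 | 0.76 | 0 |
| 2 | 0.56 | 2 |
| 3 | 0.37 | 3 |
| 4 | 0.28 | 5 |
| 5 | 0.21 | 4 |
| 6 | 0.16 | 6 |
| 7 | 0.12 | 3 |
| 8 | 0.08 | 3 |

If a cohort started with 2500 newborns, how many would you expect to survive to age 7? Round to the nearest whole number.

Expected survivors = N0 · l_7 = 2500 × 0.12 = 300 → 300

300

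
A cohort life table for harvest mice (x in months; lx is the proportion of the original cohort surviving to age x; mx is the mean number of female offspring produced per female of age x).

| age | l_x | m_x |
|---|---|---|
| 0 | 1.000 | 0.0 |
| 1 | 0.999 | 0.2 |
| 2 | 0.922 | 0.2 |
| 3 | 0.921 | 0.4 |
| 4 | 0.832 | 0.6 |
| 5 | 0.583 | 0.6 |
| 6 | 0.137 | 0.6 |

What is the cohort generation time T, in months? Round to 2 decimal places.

3.51

lx·mx: 0, 0.1998, 0.1844, 0.3684, 0.4992, 0.3498, 0.0822 → R0 = 1.6838
x·lx·mx: 0, 0.1998, 0.3688, 1.1052, 1.9968, 1.749, 0.4932 → Σ = 5.9128
T = 5.9128 / 1.6838 = 3.511581… → 3.51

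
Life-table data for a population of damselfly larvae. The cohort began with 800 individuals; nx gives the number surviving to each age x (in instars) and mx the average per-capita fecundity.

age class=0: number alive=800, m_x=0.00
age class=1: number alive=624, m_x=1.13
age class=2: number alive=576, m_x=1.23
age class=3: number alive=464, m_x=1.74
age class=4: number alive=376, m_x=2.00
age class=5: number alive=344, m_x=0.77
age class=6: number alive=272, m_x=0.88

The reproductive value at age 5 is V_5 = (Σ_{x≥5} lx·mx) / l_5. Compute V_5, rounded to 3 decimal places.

1.466

lx = nx/n0 = nx/800: 1, 0.78, 0.72, 0.58, 0.47, 0.43, 0.34
lx·mx for x ≥ 5: 0.3311, 0.2992 → sum = 0.6303
V_5 = 0.6303 / l_5 = 0.6303 / 0.43 = 1.465814… → 1.466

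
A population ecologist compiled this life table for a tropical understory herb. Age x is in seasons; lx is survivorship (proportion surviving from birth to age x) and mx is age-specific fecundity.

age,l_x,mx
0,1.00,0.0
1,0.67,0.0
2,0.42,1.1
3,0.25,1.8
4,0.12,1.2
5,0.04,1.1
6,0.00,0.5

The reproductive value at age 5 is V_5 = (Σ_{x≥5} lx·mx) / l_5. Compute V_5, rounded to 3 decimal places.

lx·mx for x ≥ 5: 0.044, 0 → sum = 0.044
V_5 = 0.044 / l_5 = 0.044 / 0.04 = 1.1 → 1.100

1.100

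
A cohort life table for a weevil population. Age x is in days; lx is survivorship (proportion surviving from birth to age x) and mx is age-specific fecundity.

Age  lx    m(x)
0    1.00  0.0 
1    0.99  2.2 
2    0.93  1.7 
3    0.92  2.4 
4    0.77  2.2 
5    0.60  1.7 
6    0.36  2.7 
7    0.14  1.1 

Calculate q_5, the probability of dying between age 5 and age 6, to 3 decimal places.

q_5 = (l_5 − l_6) / l_5 = (0.6 − 0.36) / 0.6
     = 0.24 / 0.6 = 0.4 → 0.400

0.400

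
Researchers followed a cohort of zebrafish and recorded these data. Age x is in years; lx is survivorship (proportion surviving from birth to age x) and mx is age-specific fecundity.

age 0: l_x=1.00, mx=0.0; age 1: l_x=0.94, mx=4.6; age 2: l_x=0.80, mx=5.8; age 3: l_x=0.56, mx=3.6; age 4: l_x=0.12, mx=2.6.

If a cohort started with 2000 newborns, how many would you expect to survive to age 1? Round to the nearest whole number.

1880

Expected survivors = N0 · l_1 = 2000 × 0.94 = 1880 → 1880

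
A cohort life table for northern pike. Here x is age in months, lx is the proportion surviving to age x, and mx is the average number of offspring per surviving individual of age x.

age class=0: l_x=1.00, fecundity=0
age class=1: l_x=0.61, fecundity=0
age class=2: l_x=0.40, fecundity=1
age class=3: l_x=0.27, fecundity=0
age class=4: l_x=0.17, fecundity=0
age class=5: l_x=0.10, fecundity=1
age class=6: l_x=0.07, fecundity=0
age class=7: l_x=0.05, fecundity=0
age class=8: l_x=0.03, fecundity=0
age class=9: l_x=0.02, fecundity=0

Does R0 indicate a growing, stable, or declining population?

declining

R0 = Σ lx·mx = 0 + 0 + 0.4 + 0 + 0 + 0.1 + 0 + 0 + 0 + 0 = 0.5
R0 < 1, so the population is declining.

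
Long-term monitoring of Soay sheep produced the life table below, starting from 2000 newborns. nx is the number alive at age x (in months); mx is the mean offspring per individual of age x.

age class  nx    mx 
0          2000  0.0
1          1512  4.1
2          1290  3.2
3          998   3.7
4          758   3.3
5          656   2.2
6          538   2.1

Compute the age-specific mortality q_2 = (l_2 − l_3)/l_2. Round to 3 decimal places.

lx = nx/n0 = nx/2000: 1, 0.756, 0.645, 0.499, 0.379, 0.328, 0.269
q_2 = (l_2 − l_3) / l_2 = (0.645 − 0.499) / 0.645
     = 0.146 / 0.645 = 0.226357… → 0.226

0.226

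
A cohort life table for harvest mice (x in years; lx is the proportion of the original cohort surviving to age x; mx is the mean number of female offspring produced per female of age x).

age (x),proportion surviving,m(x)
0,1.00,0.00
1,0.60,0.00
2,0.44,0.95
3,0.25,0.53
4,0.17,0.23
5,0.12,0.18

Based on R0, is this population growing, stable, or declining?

R0 = Σ lx·mx = 0 + 0 + 0.418 + 0.1325 + 0.0391 + 0.0216 = 0.6112
R0 < 1, so the population is declining.

declining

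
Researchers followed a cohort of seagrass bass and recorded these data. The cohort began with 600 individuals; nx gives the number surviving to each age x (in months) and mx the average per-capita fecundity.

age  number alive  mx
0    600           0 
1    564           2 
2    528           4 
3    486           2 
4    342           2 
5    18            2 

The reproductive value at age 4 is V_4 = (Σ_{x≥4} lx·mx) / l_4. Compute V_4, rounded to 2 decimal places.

2.11

lx = nx/n0 = nx/600: 1, 0.94, 0.88, 0.81, 0.57, 0.03
lx·mx for x ≥ 4: 1.14, 0.06 → sum = 1.2
V_4 = 1.2 / l_4 = 1.2 / 0.57 = 2.105263… → 2.11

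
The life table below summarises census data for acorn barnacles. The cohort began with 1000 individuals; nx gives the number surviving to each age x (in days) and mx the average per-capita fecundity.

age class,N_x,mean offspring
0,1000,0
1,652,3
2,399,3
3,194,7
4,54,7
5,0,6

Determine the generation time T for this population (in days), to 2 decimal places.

2.03

lx = nx/n0 = nx/1000: 1, 0.652, 0.399, 0.194, 0.054, 0
lx·mx: 0, 1.956, 1.197, 1.358, 0.378, 0 → R0 = 4.889
x·lx·mx: 0, 1.956, 2.394, 4.074, 1.512, 0 → Σ = 9.936
T = 9.936 / 4.889 = 2.032317… → 2.03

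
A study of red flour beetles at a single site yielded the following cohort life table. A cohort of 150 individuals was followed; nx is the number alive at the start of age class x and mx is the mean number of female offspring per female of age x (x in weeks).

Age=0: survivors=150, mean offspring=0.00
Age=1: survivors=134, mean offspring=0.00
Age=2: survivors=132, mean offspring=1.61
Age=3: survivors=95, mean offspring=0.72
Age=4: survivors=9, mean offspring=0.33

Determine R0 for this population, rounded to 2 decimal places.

lx = nx/n0 = nx/150: 1, 0.89333…, 0.88, 0.63333…, 0.06
lx·mx by age: 0, 0, 1.4168, 0.456…, 0.0198
R0 = Σ lx·mx = 1.8926… → 1.89

1.89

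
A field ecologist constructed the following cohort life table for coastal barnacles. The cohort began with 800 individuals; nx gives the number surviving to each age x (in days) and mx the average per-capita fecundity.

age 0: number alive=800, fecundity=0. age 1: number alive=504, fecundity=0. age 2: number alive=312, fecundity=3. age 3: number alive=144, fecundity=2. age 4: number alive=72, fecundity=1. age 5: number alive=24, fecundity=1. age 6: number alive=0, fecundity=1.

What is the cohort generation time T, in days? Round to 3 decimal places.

lx = nx/n0 = nx/800: 1, 0.63, 0.39, 0.18, 0.09, 0.03, 0
lx·mx: 0, 0, 1.17, 0.36, 0.09, 0.03, 0 → R0 = 1.65
x·lx·mx: 0, 0, 2.34, 1.08, 0.36, 0.15, 0 → Σ = 3.93
T = 3.93 / 1.65 = 2.381818… → 2.382

2.382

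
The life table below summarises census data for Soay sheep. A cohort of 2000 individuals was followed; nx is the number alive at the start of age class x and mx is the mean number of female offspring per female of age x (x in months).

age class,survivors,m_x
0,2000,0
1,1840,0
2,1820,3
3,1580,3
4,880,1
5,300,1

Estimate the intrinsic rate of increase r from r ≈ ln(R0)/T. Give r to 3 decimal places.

0.656

lx = nx/n0 = nx/2000: 1, 0.92, 0.91, 0.79, 0.44, 0.15
R0 = Σ lx·mx = 0 + 0 + 2.73 + 2.37 + 0.44 + 0.15 = 5.69
Σ x·lx·mx = 15.08; T = 15.08/5.69 = 2.65026…
r ≈ ln(R0)/T = ln(5.69)/2.65026… = 0.65605… → 0.656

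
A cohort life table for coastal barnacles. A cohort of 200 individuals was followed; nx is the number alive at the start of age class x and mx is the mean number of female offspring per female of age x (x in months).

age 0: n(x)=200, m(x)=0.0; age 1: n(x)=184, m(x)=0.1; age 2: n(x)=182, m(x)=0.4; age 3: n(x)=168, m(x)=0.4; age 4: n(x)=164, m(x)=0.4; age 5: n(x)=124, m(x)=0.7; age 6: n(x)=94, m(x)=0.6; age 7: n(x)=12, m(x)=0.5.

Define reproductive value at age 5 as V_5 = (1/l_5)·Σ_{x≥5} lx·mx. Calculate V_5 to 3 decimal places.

lx = nx/n0 = nx/200: 1, 0.92, 0.91, 0.84, 0.82, 0.62, 0.47, 0.06
lx·mx for x ≥ 5: 0.434, 0.282, 0.03 → sum = 0.746
V_5 = 0.746 / l_5 = 0.746 / 0.62 = 1.203226… → 1.203

1.203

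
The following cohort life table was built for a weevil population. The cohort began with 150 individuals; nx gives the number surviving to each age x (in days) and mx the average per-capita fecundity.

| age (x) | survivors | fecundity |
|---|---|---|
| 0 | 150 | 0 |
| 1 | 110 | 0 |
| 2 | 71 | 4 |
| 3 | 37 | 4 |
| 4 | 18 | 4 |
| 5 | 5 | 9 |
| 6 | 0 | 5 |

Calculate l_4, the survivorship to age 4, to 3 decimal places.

0.120

l_4 = n_4/n_0 = 18/150 = 0.12 → 0.120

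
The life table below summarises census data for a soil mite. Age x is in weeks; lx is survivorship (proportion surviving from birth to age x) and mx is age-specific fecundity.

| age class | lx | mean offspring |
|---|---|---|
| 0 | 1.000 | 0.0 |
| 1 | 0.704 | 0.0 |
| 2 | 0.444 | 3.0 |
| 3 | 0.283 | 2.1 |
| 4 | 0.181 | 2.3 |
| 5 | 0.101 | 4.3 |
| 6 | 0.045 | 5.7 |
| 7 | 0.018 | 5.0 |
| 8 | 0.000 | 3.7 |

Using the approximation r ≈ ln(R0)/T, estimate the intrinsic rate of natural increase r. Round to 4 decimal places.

R0 = Σ lx·mx = 0 + 0 + 1.332 + 0.5943 + 0.4163 + 0.4343 + 0.2565 + 0.09 + 0 = 3.1234
Σ x·lx·mx = 10.4526; T = 10.4526/3.1234 = 3.34655…
r ≈ ln(R0)/T = ln(3.1234)/3.34655… = 0.340328… → 0.3403

0.3403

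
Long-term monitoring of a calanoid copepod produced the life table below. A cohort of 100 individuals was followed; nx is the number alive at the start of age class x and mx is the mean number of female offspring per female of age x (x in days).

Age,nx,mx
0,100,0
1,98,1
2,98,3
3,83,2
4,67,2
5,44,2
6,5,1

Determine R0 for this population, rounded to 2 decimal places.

7.85

lx = nx/n0 = nx/100: 1, 0.98, 0.98, 0.83, 0.67, 0.44, 0.05
lx·mx by age: 0, 0.98, 2.94, 1.66, 1.34, 0.88, 0.05
R0 = Σ lx·mx = 7.85 → 7.85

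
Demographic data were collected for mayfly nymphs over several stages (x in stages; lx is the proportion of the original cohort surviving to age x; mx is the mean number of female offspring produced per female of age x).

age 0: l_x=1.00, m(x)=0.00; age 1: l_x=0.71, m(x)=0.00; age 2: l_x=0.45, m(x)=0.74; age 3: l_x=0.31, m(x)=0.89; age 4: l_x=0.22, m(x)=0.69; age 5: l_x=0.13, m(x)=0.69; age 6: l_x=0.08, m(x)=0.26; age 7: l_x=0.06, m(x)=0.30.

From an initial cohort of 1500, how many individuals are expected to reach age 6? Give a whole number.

Expected survivors = N0 · l_6 = 1500 × 0.08 = 120 → 120

120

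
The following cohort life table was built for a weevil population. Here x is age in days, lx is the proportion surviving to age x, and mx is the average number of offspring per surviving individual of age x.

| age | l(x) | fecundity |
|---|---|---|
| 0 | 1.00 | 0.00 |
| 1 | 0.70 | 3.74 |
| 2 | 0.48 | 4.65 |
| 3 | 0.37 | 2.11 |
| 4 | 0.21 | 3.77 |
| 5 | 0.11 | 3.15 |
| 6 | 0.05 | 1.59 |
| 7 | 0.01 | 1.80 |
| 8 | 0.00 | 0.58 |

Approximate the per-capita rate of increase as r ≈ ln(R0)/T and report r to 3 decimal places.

0.886

R0 = Σ lx·mx = 0 + 2.618 + 2.232 + 0.7807 + 0.7917 + 0.3465 + 0.0795 + 0.018 + 0 = 6.8664
Σ x·lx·mx = 14.9264; T = 14.9264/6.8664 = 2.17383…
r ≈ ln(R0)/T = ln(6.8664)/2.17383… = 0.88629… → 0.886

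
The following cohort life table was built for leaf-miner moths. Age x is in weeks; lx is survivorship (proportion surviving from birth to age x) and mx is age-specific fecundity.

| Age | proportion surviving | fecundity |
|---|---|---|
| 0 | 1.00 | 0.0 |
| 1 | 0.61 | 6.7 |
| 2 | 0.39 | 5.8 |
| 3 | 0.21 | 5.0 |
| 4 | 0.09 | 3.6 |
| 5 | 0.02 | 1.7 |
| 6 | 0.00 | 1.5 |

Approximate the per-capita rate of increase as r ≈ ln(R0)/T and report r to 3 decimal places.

R0 = Σ lx·mx = 0 + 4.087 + 2.262 + 1.05 + 0.324 + 0.034 + 0 = 7.757
Σ x·lx·mx = 13.227; T = 13.227/7.757 = 1.70517…
r ≈ ln(R0)/T = ln(7.757)/1.70517… = 1.2014… → 1.201

1.201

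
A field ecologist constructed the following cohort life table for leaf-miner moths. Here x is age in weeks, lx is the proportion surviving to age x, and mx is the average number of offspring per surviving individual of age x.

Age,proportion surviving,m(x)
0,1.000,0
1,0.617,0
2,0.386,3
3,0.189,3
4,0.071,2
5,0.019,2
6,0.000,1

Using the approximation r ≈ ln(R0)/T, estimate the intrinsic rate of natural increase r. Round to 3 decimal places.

R0 = Σ lx·mx = 0 + 0 + 1.158 + 0.567 + 0.142 + 0.038 + 0 = 1.905
Σ x·lx·mx = 4.775; T = 4.775/1.905 = 2.50656…
r ≈ ln(R0)/T = ln(1.905)/2.50656… = 0.25712… → 0.257

0.257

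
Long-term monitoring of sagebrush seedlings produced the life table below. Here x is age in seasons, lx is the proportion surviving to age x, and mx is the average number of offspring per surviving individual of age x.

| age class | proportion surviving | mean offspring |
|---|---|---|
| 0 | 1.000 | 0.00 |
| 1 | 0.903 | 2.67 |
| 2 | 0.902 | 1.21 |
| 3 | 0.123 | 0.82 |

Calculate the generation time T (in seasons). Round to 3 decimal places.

1.359

lx·mx: 0, 2.41101, 1.09142, 0.10086 → R0 = 3.60329
x·lx·mx: 0, 2.41101, 2.18284, 0.30258 → Σ = 4.89643
T = 4.89643 / 3.60329 = 1.358878… → 1.359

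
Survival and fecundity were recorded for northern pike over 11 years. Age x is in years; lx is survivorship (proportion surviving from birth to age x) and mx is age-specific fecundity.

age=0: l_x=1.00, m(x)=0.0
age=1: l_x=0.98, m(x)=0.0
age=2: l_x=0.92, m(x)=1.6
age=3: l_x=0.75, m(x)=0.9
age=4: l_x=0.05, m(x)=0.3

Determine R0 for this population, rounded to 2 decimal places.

2.16

lx·mx by age: 0, 0, 1.472, 0.675, 0.015
R0 = Σ lx·mx = 2.162 → 2.16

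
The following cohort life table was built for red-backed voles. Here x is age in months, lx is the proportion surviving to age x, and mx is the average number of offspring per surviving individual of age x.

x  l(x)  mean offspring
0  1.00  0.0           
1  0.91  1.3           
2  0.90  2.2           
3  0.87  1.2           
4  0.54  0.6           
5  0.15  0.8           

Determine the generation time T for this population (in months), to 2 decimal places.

lx·mx: 0, 1.183, 1.98, 1.044, 0.324, 0.12 → R0 = 4.651
x·lx·mx: 0, 1.183, 3.96, 3.132, 1.296, 0.6 → Σ = 10.171
T = 10.171 / 4.651 = 2.186842… → 2.19

2.19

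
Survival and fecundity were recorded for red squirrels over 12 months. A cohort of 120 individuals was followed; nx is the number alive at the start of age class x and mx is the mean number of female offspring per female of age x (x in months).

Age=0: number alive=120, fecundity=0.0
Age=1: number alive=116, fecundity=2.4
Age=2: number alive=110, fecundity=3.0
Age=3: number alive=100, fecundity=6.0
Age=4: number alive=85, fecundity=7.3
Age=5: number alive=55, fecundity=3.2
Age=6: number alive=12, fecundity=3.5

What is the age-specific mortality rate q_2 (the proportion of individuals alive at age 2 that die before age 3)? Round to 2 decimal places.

lx = nx/n0 = nx/120: 1, 0.96667…, 0.91667…, 0.83333…, 0.70833…, 0.45833…, 0.1
q_2 = (l_2 − l_3) / l_2 = (0.916667… − 0.833333…) / 0.916667…
     = 0.083333… / 0.916667… = 0.090909… → 0.09

0.09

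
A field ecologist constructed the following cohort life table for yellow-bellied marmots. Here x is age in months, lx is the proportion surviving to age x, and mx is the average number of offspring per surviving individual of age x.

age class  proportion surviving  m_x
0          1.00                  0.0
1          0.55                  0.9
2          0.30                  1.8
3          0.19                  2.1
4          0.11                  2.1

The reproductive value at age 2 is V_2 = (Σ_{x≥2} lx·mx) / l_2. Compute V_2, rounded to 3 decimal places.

lx·mx for x ≥ 2: 0.54, 0.399, 0.231 → sum = 1.17
V_2 = 1.17 / l_2 = 1.17 / 0.3 = 3.9 → 3.900

3.900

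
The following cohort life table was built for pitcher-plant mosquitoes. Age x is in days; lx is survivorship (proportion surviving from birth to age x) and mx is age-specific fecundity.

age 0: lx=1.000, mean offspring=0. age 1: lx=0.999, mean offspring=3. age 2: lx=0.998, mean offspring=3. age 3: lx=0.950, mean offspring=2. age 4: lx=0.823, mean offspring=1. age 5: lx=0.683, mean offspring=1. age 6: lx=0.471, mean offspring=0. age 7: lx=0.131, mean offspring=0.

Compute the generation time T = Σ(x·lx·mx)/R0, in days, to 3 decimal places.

2.276

lx·mx: 0, 2.997, 2.994, 1.9, 0.823, 0.683, 0, 0 → R0 = 9.397
x·lx·mx: 0, 2.997, 5.988, 5.7, 3.292, 3.415, 0, 0 → Σ = 21.392
T = 21.392 / 9.397 = 2.276471… → 2.276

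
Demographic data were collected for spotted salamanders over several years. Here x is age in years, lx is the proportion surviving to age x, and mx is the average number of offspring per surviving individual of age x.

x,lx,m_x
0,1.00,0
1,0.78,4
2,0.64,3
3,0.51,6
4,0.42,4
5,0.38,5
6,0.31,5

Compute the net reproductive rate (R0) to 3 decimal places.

13.230

lx·mx by age: 0, 3.12, 1.92, 3.06, 1.68, 1.9, 1.55
R0 = Σ lx·mx = 13.23 → 13.230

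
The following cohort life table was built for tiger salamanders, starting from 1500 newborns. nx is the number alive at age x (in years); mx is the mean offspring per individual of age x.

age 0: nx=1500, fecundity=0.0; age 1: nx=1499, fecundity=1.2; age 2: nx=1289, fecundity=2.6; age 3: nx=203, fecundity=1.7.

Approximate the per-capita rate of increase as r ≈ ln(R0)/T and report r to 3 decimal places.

0.748

lx = nx/n0 = nx/1500: 1, 0.99933…, 0.85933…, 0.13533…
R0 = Σ lx·mx = 0 + 1.1992… + 2.23427… + 0.23007… = 3.663533…
Σ x·lx·mx = 6.357933…; T = 6.357933…/3.663533… = 1.73546…
r ≈ ln(R0)/T = ln(3.663533…)/1.73546… = 0.74817… → 0.748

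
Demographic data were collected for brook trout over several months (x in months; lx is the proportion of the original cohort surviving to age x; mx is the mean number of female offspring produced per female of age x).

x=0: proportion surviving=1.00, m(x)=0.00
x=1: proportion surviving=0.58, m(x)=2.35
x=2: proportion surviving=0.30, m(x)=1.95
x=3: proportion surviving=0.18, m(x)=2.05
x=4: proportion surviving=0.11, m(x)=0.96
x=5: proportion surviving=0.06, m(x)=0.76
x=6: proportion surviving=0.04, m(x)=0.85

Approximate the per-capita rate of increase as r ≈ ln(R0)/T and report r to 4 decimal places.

0.5106

R0 = Σ lx·mx = 0 + 1.363 + 0.585 + 0.369 + 0.1056 + 0.0456 + 0.034 = 2.5022
Σ x·lx·mx = 4.4944; T = 4.4944/2.5022 = 1.79618…
r ≈ ln(R0)/T = ln(2.5022)/1.79618… = 0.510623… → 0.5106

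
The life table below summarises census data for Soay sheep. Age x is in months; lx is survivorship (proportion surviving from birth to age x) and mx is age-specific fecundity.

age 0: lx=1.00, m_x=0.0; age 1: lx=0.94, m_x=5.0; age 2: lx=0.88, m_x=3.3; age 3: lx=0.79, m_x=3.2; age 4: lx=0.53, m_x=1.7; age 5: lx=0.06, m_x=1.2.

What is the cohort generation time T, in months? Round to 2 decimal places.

lx·mx: 0, 4.7, 2.904, 2.528, 0.901, 0.072 → R0 = 11.105
x·lx·mx: 0, 4.7, 5.808, 7.584, 3.604, 0.36 → Σ = 22.056
T = 22.056 / 11.105 = 1.986132… → 1.99

1.99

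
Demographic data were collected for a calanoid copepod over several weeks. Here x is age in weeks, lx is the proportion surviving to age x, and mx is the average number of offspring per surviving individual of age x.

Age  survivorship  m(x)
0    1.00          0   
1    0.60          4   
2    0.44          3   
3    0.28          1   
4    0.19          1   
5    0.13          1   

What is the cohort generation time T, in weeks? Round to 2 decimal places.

1.69

lx·mx: 0, 2.4, 1.32, 0.28, 0.19, 0.13 → R0 = 4.32
x·lx·mx: 0, 2.4, 2.64, 0.84, 0.76, 0.65 → Σ = 7.29
T = 7.29 / 4.32 = 1.6875 → 1.69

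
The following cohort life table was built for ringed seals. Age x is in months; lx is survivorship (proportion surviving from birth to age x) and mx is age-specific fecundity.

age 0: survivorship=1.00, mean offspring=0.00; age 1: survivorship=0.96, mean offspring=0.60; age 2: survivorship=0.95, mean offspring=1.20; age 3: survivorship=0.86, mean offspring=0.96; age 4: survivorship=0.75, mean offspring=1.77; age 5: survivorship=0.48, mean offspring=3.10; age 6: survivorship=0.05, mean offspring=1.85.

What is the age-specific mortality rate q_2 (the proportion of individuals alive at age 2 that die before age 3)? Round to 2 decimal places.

0.09

q_2 = (l_2 − l_3) / l_2 = (0.95 − 0.86) / 0.95
     = 0.09 / 0.95 = 0.094737… → 0.09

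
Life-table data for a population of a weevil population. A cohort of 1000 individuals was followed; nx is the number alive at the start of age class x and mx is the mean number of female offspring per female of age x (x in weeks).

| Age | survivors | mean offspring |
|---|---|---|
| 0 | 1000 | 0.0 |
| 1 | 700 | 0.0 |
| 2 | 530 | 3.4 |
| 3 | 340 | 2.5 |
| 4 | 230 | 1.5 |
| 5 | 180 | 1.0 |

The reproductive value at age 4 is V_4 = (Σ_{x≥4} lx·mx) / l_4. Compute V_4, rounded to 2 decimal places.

2.28

lx = nx/n0 = nx/1000: 1, 0.7, 0.53, 0.34, 0.23, 0.18
lx·mx for x ≥ 4: 0.345, 0.18 → sum = 0.525
V_4 = 0.525 / l_4 = 0.525 / 0.23 = 2.282609… → 2.28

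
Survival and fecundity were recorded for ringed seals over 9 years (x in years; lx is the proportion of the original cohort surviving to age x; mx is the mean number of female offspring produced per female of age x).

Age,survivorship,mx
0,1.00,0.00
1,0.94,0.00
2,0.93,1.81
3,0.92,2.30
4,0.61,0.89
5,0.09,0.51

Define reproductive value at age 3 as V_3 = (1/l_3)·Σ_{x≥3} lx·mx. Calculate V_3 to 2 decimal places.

lx·mx for x ≥ 3: 2.116, 0.5429, 0.0459 → sum = 2.7048
V_3 = 2.7048 / l_3 = 2.7048 / 0.92 = 2.94 → 2.94

2.94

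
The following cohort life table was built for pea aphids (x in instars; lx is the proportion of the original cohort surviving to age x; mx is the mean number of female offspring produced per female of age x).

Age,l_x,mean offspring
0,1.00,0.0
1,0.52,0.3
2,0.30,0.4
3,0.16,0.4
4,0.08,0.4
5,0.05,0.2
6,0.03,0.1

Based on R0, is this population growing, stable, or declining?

R0 = Σ lx·mx = 0 + 0.156 + 0.12 + 0.064 + 0.032 + 0.01 + 0.003 = 0.385
R0 < 1, so the population is declining.

declining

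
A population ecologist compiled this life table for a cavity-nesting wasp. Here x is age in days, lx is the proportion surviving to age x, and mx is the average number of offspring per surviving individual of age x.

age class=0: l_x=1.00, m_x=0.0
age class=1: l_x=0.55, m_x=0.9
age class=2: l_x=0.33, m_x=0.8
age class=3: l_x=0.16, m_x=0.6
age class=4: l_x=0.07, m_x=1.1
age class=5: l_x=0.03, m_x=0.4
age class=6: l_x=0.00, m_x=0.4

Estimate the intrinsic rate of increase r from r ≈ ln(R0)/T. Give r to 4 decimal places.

R0 = Σ lx·mx = 0 + 0.495 + 0.264 + 0.096 + 0.077 + 0.012 + 0 = 0.944
Σ x·lx·mx = 1.679; T = 1.679/0.944 = 1.7786…
r ≈ ln(R0)/T = ln(0.944)/1.7786… = -0.032401… → -0.0324

-0.0324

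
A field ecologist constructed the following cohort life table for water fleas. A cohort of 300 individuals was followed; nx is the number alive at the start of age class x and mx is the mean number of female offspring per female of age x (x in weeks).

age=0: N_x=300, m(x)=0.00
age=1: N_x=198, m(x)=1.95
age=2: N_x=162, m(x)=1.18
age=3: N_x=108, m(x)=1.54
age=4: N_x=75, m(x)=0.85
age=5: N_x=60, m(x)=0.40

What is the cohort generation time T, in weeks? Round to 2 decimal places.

1.98

lx = nx/n0 = nx/300: 1, 0.66, 0.54, 0.36, 0.25, 0.2
lx·mx: 0, 1.287, 0.6372, 0.5544, 0.2125, 0.08 → R0 = 2.7711
x·lx·mx: 0, 1.287, 1.2744, 1.6632, 0.85, 0.4 → Σ = 5.4746
T = 5.4746 / 2.7711 = 1.975605… → 1.98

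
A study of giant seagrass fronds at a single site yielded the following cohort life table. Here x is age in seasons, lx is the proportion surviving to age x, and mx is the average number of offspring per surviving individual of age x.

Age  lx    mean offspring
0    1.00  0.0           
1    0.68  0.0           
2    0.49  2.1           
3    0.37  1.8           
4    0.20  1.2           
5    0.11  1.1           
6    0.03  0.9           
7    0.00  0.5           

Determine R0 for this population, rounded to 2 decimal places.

2.08

lx·mx by age: 0, 0, 1.029, 0.666, 0.24, 0.121, 0.027, 0
R0 = Σ lx·mx = 2.083 → 2.08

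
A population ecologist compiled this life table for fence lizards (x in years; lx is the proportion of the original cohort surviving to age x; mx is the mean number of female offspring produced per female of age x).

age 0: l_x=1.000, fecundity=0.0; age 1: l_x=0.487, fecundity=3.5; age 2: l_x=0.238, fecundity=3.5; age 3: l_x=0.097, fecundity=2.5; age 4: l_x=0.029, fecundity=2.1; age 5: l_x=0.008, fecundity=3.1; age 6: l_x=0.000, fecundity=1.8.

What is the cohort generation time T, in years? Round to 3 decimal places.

1.558

lx·mx: 0, 1.7045, 0.833, 0.2425, 0.0609, 0.0248, 0 → R0 = 2.8657
x·lx·mx: 0, 1.7045, 1.666, 0.7275, 0.2436, 0.124, 0 → Σ = 4.4656
T = 4.4656 / 2.8657 = 1.558293… → 1.558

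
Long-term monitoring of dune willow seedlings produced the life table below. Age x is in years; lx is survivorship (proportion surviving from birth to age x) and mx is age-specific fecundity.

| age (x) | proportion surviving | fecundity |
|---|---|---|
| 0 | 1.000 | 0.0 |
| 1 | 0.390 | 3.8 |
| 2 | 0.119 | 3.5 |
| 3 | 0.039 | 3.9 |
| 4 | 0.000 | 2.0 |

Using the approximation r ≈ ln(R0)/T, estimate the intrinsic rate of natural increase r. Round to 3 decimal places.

R0 = Σ lx·mx = 0 + 1.482 + 0.4165 + 0.1521 + 0 = 2.0506
Σ x·lx·mx = 2.7713; T = 2.7713/2.0506 = 1.35146…
r ≈ ln(R0)/T = ln(2.0506)/1.35146… = 0.53138… → 0.531

0.531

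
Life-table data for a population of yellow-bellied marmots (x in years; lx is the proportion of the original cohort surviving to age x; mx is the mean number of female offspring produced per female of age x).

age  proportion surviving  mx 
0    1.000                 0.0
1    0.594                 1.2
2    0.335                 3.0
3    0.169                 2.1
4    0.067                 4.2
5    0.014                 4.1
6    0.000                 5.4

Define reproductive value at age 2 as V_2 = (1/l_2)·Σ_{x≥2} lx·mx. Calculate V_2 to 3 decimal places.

5.071

lx·mx for x ≥ 2: 1.005, 0.3549, 0.2814, 0.0574, 0 → sum = 1.6987
V_2 = 1.6987 / l_2 = 1.6987 / 0.335 = 5.070746… → 5.071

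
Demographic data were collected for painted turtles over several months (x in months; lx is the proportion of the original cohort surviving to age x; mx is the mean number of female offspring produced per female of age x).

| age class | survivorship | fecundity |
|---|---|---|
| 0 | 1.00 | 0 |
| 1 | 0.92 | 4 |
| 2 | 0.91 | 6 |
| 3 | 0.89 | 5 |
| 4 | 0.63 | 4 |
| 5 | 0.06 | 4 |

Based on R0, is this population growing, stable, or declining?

growing

R0 = Σ lx·mx = 0 + 3.68 + 5.46 + 4.45 + 2.52 + 0.24 = 16.35
R0 > 1, so the population is growing.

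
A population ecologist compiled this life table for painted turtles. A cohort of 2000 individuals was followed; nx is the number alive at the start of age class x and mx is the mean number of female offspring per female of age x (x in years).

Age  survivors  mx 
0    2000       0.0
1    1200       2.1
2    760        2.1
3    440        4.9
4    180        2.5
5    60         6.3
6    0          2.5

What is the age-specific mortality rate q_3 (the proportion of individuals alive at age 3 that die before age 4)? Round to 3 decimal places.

0.591

lx = nx/n0 = nx/2000: 1, 0.6, 0.38, 0.22, 0.09, 0.03, 0
q_3 = (l_3 − l_4) / l_3 = (0.22 − 0.09) / 0.22
     = 0.13 / 0.22 = 0.590909… → 0.591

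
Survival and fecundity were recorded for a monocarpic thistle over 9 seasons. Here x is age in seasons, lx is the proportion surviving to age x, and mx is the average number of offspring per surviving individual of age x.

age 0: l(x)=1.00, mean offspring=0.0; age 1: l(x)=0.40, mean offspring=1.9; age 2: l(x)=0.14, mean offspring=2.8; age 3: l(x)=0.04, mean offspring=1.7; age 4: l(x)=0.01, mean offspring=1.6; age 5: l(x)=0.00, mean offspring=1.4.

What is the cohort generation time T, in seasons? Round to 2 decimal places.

lx·mx: 0, 0.76, 0.392, 0.068, 0.016, 0 → R0 = 1.236
x·lx·mx: 0, 0.76, 0.784, 0.204, 0.064, 0 → Σ = 1.812
T = 1.812 / 1.236 = 1.466019… → 1.47

1.47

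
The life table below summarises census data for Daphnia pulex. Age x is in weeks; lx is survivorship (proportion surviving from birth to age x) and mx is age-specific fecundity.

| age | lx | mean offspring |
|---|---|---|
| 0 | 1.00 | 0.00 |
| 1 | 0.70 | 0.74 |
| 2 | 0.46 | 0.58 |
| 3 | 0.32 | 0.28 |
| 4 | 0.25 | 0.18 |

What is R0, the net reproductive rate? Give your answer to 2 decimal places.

lx·mx by age: 0, 0.518, 0.2668, 0.0896, 0.045
R0 = Σ lx·mx = 0.9194 → 0.92

0.92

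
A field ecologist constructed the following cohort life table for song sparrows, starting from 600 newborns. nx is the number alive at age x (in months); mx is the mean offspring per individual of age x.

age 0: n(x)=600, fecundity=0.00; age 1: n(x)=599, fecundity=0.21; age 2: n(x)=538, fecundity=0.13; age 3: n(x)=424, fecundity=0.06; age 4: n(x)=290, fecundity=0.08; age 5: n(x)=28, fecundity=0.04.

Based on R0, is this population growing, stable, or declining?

declining

lx = nx/n0 = nx/600: 1, 0.99833…, 0.89667…, 0.70667…, 0.48333…, 0.04667…
R0 = Σ lx·mx = 0 + 0.20965… + 0.116567… + 0.0424… + 0.038667… + 0.001867… = 0.40915…
R0 < 1, so the population is declining.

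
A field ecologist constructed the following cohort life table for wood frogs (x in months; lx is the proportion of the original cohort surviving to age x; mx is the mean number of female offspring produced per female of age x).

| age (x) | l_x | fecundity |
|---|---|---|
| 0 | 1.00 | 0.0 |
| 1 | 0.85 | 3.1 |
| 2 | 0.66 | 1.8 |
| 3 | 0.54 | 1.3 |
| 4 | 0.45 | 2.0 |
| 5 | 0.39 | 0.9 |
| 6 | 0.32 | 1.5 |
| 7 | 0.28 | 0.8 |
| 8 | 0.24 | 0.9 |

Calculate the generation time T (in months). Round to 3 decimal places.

2.785

lx·mx: 0, 2.635, 1.188, 0.702, 0.9, 0.351, 0.48, 0.224, 0.216 → R0 = 6.696
x·lx·mx: 0, 2.635, 2.376, 2.106, 3.6, 1.755, 2.88, 1.568, 1.728 → Σ = 18.648
T = 18.648 / 6.696 = 2.784946… → 2.785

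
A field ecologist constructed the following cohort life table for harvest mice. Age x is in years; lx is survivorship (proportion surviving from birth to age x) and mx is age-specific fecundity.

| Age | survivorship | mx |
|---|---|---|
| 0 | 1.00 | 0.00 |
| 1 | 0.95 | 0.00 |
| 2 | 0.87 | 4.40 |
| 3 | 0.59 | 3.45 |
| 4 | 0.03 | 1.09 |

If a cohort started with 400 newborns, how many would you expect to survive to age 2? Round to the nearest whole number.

Expected survivors = N0 · l_2 = 400 × 0.87 = 348 → 348

348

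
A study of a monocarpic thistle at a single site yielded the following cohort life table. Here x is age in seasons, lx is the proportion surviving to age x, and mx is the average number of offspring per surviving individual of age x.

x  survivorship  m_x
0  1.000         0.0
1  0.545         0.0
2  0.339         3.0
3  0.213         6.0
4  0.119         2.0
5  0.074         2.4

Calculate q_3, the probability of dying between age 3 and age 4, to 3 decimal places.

q_3 = (l_3 − l_4) / l_3 = (0.213 − 0.119) / 0.213
     = 0.094 / 0.213 = 0.441315… → 0.441

0.441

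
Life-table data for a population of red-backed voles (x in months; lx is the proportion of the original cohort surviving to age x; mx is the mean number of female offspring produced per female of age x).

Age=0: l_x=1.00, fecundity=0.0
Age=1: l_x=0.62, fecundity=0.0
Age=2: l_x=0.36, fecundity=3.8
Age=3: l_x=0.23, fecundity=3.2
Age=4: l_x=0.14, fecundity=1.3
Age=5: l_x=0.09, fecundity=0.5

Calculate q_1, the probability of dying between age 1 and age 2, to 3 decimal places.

q_1 = (l_1 − l_2) / l_1 = (0.62 − 0.36) / 0.62
     = 0.26 / 0.62 = 0.419355… → 0.419

0.419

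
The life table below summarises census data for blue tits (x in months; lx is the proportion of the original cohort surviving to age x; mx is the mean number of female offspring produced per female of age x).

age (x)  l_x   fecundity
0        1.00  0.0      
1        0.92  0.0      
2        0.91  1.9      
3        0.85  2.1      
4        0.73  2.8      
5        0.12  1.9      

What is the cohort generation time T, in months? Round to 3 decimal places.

lx·mx: 0, 0, 1.729, 1.785, 2.044, 0.228 → R0 = 5.786
x·lx·mx: 0, 0, 3.458, 5.355, 8.176, 1.14 → Σ = 18.129
T = 18.129 / 5.786 = 3.133253… → 3.133

3.133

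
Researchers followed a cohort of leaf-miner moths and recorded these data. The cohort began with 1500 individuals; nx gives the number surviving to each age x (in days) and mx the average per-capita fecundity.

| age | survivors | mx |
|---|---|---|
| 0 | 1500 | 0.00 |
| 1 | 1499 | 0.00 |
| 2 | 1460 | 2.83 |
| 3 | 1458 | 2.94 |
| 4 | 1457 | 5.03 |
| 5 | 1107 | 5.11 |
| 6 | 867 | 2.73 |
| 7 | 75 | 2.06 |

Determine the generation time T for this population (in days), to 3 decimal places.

3.929

lx = nx/n0 = nx/1500: 1, 0.99933…, 0.97333…, 0.972, 0.97133…, 0.738, 0.578, 0.05
lx·mx: 0, 0, 2.754533…, 2.85768, 4.885807…, 3.77118, 1.57794, 0.103 → R0 = 15.95014…
x·lx·mx: 0, 0, 5.509067…, 8.57304, 19.543227…, 18.8559, 9.46764, 0.721 → Σ = 62.669873…
T = 62.669873… / 15.95014… = 3.929111… → 3.929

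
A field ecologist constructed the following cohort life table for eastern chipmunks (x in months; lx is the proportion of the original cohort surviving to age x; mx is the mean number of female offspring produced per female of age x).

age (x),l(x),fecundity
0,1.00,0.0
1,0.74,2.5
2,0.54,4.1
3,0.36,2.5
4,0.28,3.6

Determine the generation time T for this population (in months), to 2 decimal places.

2.18

lx·mx: 0, 1.85, 2.214, 0.9, 1.008 → R0 = 5.972
x·lx·mx: 0, 1.85, 4.428, 2.7, 4.032 → Σ = 13.01
T = 13.01 / 5.972 = 2.1785… → 2.18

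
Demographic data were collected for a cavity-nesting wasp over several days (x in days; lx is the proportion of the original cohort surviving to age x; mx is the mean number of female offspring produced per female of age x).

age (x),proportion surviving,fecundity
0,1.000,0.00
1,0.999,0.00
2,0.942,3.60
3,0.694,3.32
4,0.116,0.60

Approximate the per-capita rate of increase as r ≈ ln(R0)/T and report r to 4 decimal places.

R0 = Σ lx·mx = 0 + 0 + 3.3912 + 2.30408 + 0.0696 = 5.76488
Σ x·lx·mx = 13.97304; T = 13.97304/5.76488 = 2.42382…
r ≈ ln(R0)/T = ln(5.76488)/2.42382… = 0.722737… → 0.7227

0.7227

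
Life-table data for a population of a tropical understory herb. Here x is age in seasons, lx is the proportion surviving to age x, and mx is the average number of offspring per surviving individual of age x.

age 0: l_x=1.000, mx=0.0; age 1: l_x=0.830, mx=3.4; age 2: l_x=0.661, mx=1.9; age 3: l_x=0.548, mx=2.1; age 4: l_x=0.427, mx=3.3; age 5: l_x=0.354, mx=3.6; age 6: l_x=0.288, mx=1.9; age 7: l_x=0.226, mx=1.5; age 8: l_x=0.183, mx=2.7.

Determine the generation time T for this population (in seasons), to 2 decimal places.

lx·mx: 0, 2.822, 1.2559, 1.1508, 1.4091, 1.2744, 0.5472, 0.339, 0.4941 → R0 = 9.2925
x·lx·mx: 0, 2.822, 2.5118, 3.4524, 5.6364, 6.372, 3.2832, 2.373, 3.9528 → Σ = 30.4036
T = 30.4036 / 9.2925 = 3.271843… → 3.27

3.27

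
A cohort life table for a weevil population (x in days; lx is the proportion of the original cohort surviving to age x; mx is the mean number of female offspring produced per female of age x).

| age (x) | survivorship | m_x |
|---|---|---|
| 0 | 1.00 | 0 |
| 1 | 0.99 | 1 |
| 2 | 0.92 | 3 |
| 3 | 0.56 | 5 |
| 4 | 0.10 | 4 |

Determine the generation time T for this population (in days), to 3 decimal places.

lx·mx: 0, 0.99, 2.76, 2.8, 0.4 → R0 = 6.95
x·lx·mx: 0, 0.99, 5.52, 8.4, 1.6 → Σ = 16.51
T = 16.51 / 6.95 = 2.37554… → 2.376

2.376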